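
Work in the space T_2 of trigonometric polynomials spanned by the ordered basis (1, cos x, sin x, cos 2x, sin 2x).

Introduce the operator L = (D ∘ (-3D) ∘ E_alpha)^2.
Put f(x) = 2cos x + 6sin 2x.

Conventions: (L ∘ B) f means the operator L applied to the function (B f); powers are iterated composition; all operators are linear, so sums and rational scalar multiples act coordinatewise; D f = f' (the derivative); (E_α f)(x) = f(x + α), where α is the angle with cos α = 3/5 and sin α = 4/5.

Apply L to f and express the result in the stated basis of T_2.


E_alpha f = (6/5)cos x - (8/5)sin x + (144/25)cos 2x - (42/25)sin 2x
D E_alpha f = -(8/5)cos x - (6/5)sin x - (84/25)cos 2x - (288/25)sin 2x
(-3D) E_alpha f = (24/5)cos x + (18/5)sin x + (252/25)cos 2x + (864/25)sin 2x
D (-3D) E_alpha f = (18/5)cos x - (24/5)sin x + (1728/25)cos 2x - (504/25)sin 2x
E_alpha (D ∘ (-3D) ∘ E_alpha) f = -(42/25)cos x - (144/25)sin x - (24192/625)cos 2x - (37944/625)sin 2x
D E_alpha (D ∘ (-3D) ∘ E_alpha) f = -(144/25)cos x + (42/25)sin x - (75888/625)cos 2x + (48384/625)sin 2x
(-3D) E_alpha (D ∘ (-3D) ∘ E_alpha) f = (432/25)cos x - (126/25)sin x + (227664/625)cos 2x - (145152/625)sin 2x
D (-3D) E_alpha (D ∘ (-3D) ∘ E_alpha) f = -(126/25)cos x - (432/25)sin x - (290304/625)cos 2x - (455328/625)sin 2x

the result is g(x) = -(126/25)cos x - (432/25)sin x - (290304/625)cos 2x - (455328/625)sin 2x


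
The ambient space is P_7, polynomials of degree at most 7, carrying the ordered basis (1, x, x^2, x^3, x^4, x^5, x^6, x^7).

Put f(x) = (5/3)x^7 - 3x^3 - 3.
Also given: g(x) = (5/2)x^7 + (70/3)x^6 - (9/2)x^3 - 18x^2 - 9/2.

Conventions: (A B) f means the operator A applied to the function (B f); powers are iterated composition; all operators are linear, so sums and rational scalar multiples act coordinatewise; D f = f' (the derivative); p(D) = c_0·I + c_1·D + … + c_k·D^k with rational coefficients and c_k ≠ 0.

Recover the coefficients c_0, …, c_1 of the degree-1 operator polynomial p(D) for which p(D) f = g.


D^0 f = (5/3)x^7 - 3x^3 - 3
D^1 f = (35/3)x^6 - 9x^2
matching coefficients of g against c_0 f + c_1 Df + … from the top degree down determines the c_i
solution: c_0 = 3/2, c_1 = 2

p(D) = (3/2)·I + 2·D, i.e. c_0 = 3/2, c_1 = 2


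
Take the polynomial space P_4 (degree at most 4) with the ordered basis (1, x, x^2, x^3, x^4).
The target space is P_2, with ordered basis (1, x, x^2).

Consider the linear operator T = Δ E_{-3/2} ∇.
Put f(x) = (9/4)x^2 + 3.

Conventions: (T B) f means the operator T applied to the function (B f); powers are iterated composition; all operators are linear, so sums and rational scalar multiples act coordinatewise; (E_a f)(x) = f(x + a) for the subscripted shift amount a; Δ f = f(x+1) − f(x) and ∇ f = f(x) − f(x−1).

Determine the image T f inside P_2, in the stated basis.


∇ f = (9/2)x - 9/4
E_{-3/2} ∇ f = (9/2)x - 9
Δ E_{-3/2} ∇ f = 9/2

the result is g(x) = 9/2


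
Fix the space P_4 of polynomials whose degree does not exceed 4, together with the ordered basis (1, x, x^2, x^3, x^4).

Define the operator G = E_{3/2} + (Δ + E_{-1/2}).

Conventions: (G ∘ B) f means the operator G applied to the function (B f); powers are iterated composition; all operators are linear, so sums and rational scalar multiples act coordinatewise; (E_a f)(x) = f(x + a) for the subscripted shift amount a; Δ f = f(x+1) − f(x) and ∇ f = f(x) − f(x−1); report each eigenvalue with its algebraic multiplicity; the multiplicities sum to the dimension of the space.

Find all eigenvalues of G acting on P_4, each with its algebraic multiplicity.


λ = 2 (multiplicity 5)

image of 1: 2
image of x: 2x + 2
image of x^2: 2x^2 + 4x + 7/2
image of x^3: 2x^3 + 6x^2 + (21/2)x + 17/4
image of x^4: 2x^4 + 8x^3 + 21x^2 + 17x + 49/8
the matrix is upper triangular; its diagonal is (2, 2, 2, 2, 2)
for a triangular matrix the eigenvalues are the diagonal entries, with algebraic multiplicity their repetition count


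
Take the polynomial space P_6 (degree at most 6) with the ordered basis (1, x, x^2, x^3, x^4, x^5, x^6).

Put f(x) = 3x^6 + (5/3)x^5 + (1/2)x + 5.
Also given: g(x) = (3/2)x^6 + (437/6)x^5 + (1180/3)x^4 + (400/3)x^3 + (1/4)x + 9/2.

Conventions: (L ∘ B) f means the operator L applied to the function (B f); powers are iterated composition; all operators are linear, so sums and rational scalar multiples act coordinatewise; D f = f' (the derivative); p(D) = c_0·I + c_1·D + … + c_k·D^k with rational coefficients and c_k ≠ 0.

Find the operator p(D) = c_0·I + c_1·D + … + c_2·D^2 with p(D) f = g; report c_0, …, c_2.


D^0 f = 3x^6 + (5/3)x^5 + (1/2)x + 5
D^1 f = 18x^5 + (25/3)x^4 + 1/2
D^2 f = 90x^4 + (100/3)x^3
matching coefficients of g against c_0 f + c_1 Df + … from the top degree down determines the c_i
solution: c_0 = 1/2, c_1 = 4, c_2 = 4

p(D) = (1/2)·I + 4·D + 4·D^2, i.e. c_0 = 1/2, c_1 = 4, c_2 = 4


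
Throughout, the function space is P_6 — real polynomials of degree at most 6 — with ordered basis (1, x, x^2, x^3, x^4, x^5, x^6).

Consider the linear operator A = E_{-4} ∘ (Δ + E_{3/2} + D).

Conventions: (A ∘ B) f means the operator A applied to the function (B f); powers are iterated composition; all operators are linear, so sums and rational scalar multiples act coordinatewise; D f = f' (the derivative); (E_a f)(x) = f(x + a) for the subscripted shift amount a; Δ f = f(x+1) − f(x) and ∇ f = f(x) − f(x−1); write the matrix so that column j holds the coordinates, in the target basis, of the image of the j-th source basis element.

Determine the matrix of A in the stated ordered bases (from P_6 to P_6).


the matrix is [[1, -1/2, -35/4, 555/8, -6271/16, 62827/32, -593079/64]; [0, 1, -1, -105/4, 555/2, -31355/16, 188481/16]; [0, 0, 1, -3/2, -105/2, 2775/4, -94065/16]; [0, 0, 0, 1, -2, -175/2, 2775/2]; [0, 0, 0, 0, 1, -5/2, -525/4]; [0, 0, 0, 0, 0, 1, -3]; [0, 0, 0, 0, 0, 0, 1]] (rows listed top to bottom)

image of 1: 1
image of x: x - 1/2
image of x^2: x^2 - x - 35/4
image of x^3: x^3 - (3/2)x^2 - (105/4)x + 555/8
image of x^4: x^4 - 2x^3 - (105/2)x^2 + (555/2)x - 6271/16
image of x^5: x^5 - (5/2)x^4 - (175/2)x^3 + (2775/4)x^2 - (31355/16)x + 62827/32
image of x^6: x^6 - 3x^5 - (525/4)x^4 + (2775/2)x^3 - (94065/16)x^2 + (188481/16)x - 593079/64
each image's coordinates form column j of the matrix


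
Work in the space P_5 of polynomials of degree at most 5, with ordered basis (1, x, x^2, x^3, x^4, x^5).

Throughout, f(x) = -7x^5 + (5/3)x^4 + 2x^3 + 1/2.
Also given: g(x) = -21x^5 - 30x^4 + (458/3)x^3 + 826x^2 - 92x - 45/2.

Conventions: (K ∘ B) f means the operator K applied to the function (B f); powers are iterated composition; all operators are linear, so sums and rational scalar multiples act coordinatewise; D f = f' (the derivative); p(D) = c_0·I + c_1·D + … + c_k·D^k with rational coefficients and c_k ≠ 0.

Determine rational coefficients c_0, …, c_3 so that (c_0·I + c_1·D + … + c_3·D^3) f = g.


D^0 f = -7x^5 + (5/3)x^4 + 2x^3 + 1/2
D^1 f = -35x^4 + (20/3)x^3 + 6x^2
D^2 f = -140x^3 + 20x^2 + 12x
D^3 f = -420x^2 + 40x + 12
matching coefficients of g against c_0 f + c_1 Df + … from the top degree down determines the c_i
solution: c_0 = 3, c_1 = 1, c_2 = -1, c_3 = -2

p(D) = 3·I + D − D^2 − 2·D^3, i.e. c_0 = 3, c_1 = 1, c_2 = -1, c_3 = -2


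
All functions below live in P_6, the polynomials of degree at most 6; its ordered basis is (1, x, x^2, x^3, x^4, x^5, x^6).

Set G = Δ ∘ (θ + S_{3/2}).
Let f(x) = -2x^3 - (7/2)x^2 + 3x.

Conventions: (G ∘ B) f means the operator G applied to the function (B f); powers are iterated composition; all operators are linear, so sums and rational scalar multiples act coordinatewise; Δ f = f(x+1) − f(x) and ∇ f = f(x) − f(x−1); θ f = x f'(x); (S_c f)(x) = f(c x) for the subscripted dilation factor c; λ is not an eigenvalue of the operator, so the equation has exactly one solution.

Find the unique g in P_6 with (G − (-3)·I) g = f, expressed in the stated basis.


g(x) = -(2/3)x^3 + (37/12)x^2 - (251/72)x - 5/108

write g with unknown coordinates in the stated basis and equate coefficients in (G − (-3)·I) g = f
solving from the highest basis element down gives g = -(2/3)x^3 + (37/12)x^2 - (251/72)x - 5/108
check: G g = -(51/4)x^2 + (323/24)x + 5/36
so G g − (-3)·g = -2x^3 - (7/2)x^2 + 3x = f ✓


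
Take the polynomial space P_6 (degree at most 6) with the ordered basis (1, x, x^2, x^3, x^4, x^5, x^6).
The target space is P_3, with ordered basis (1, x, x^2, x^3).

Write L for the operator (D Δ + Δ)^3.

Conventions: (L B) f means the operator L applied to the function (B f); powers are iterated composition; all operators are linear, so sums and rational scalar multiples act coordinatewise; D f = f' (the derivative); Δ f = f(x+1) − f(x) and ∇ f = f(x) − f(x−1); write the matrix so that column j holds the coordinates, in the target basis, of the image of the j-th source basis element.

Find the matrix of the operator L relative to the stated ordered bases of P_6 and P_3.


image of 1: 0
image of x: 0
image of x^2: 0
image of x^3: 6
image of x^4: 24x + 108
image of x^5: 60x^2 + 540x + 1050
image of x^6: 120x^3 + 1620x^2 + 6300x + 7200
each image's coordinates form column j of the matrix

the matrix is [[0, 0, 0, 6, 108, 1050, 7200]; [0, 0, 0, 0, 24, 540, 6300]; [0, 0, 0, 0, 0, 60, 1620]; [0, 0, 0, 0, 0, 0, 120]] (rows listed top to bottom)


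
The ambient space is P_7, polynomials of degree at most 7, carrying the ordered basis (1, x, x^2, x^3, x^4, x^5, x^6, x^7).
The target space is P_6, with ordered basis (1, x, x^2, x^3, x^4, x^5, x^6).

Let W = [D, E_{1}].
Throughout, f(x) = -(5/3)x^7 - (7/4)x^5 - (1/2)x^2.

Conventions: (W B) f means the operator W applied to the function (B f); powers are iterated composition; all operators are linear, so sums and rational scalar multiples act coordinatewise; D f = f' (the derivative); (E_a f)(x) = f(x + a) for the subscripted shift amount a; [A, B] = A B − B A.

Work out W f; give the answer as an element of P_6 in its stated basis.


the result is g(x) = 0

E_{1} f = -(5/3)x^7 - (35/3)x^6 - (147/4)x^5 - (805/12)x^4 - (455/6)x^3 - 53x^2 - (257/12)x - 47/12
D E_{1} f = -(35/3)x^6 - 70x^5 - (735/4)x^4 - (805/3)x^3 - (455/2)x^2 - 106x - 257/12
D f = -(35/3)x^6 - (35/4)x^4 - x
E_{1} D f = -(35/3)x^6 - 70x^5 - (735/4)x^4 - (805/3)x^3 - (455/2)x^2 - 106x - 257/12
[D, E_{1}] f = 0


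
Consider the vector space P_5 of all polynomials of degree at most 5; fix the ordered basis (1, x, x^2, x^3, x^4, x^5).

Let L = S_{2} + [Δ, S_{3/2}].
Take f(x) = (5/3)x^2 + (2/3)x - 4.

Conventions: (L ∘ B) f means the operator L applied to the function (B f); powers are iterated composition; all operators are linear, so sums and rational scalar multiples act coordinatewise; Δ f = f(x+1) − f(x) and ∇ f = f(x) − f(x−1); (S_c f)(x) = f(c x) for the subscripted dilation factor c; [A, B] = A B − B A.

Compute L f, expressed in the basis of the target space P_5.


the image equals g(x) = (20/3)x^2 + (23/6)x - 19/12

S_{2} f = (20/3)x^2 + (4/3)x - 4
S_{3/2} f = (15/4)x^2 + x - 4
Δ S_{3/2} f = (15/2)x + 19/4
Δ f = (10/3)x + 7/3
S_{3/2} Δ f = 5x + 7/3
[Δ, S_{3/2}] f = (5/2)x + 29/12
(S_{2} + [Δ, S_{3/2}]) f = (20/3)x^2 + (23/6)x - 19/12


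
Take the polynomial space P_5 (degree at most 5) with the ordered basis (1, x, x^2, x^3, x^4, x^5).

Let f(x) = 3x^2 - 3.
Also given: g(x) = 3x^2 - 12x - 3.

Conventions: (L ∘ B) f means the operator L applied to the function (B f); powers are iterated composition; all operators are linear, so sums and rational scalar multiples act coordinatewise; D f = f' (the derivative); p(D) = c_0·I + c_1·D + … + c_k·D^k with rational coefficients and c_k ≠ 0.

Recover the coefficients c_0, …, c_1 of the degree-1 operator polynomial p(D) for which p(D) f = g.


D^0 f = 3x^2 - 3
D^1 f = 6x
matching coefficients of g against c_0 f + c_1 Df + … from the top degree down determines the c_i
solution: c_0 = 1, c_1 = -2

c_0 = 1, c_1 = -2


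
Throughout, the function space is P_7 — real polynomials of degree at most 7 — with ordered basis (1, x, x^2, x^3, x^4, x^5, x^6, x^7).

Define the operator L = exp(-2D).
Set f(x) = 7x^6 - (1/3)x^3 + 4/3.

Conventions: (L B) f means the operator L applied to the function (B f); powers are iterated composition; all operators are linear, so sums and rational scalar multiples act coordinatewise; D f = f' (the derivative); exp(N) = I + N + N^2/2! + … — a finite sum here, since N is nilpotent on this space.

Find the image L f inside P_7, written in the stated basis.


g(x) = 7x^6 - 84x^5 + 420x^4 - (3361/3)x^3 + 1682x^2 - 1348x + 452

order-1 term: -84x^5 + 2x^2
order-2 term: 420x^4 - 4x
order-3 term: -1120x^3 + 8/3
order-4 term: 1680x^2
order-5 term: -1344x
order-6 term: 448
the series for exp(-2D) f terminates at order 6
exp(-2D) f = 7x^6 - 84x^5 + 420x^4 - (3361/3)x^3 + 1682x^2 - 1348x + 452


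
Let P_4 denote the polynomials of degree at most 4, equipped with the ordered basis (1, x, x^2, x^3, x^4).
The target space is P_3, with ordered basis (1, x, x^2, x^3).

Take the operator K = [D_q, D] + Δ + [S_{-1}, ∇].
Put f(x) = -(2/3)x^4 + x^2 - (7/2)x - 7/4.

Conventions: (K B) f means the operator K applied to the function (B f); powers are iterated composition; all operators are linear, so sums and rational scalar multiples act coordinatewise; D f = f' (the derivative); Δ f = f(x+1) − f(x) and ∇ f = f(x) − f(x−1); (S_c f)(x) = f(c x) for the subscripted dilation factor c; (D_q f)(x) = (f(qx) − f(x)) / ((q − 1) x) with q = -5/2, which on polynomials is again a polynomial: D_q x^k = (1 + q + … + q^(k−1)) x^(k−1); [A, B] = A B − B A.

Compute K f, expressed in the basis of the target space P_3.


g(x) = (8/3)x^3 - (461/12)x^2 + (2/3)x - 20/3

D f = -(8/3)x^3 + 2x - 7/2
D_q D f = -(38/3)x^2 + 2
D_q f = (29/4)x^3 - (3/2)x - 7/2
D D_q f = (87/4)x^2 - 3/2
[D_q, D] f = -(413/12)x^2 + 7/2
Δ f = -(8/3)x^3 - 4x^2 - (2/3)x - 19/6
∇ f = -(8/3)x^3 + 4x^2 - (2/3)x - 23/6
S_{-1} ∇ f = (8/3)x^3 + 4x^2 + (2/3)x - 23/6
S_{-1} f = -(2/3)x^4 + x^2 + (7/2)x - 7/4
∇ S_{-1} f = -(8/3)x^3 + 4x^2 - (2/3)x + 19/6
[S_{-1}, ∇] f = (16/3)x^3 + (4/3)x - 7
([D_q, D] + Δ + [S_{-1}, ∇]) f = (8/3)x^3 - (461/12)x^2 + (2/3)x - 20/3


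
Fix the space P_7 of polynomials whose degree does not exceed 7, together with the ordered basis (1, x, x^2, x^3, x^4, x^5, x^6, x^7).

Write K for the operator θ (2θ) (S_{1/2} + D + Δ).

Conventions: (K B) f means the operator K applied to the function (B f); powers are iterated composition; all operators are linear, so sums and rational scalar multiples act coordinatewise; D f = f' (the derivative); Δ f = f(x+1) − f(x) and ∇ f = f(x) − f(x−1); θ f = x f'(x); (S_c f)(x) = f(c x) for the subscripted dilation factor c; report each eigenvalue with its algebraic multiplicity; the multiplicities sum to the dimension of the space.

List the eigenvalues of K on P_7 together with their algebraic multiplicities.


image of 1: 0
image of x: x
image of x^2: 2x^2 + 8x
image of x^3: (9/4)x^3 + 48x^2 + 6x
image of x^4: 2x^4 + 144x^3 + 48x^2 + 8x
image of x^5: (25/16)x^5 + 320x^4 + 180x^3 + 80x^2 + 10x
image of x^6: (9/8)x^6 + 600x^5 + 480x^4 + 360x^3 + 120x^2 + 12x
image of x^7: (49/64)x^7 + 1008x^6 + 1050x^5 + 1120x^4 + 630x^3 + 168x^2 + 14x
the matrix is upper triangular; its diagonal is (0, 1, 2, 9/4, 2, 25/16, 9/8, 49/64)
for a triangular matrix the eigenvalues are the diagonal entries, with algebraic multiplicity their repetition count

λ = 0 (multiplicity 1), λ = 49/64 (multiplicity 1), λ = 1 (multiplicity 1), λ = 9/8 (multiplicity 1), λ = 25/16 (multiplicity 1), λ = 2 (multiplicity 2), λ = 9/4 (multiplicity 1)


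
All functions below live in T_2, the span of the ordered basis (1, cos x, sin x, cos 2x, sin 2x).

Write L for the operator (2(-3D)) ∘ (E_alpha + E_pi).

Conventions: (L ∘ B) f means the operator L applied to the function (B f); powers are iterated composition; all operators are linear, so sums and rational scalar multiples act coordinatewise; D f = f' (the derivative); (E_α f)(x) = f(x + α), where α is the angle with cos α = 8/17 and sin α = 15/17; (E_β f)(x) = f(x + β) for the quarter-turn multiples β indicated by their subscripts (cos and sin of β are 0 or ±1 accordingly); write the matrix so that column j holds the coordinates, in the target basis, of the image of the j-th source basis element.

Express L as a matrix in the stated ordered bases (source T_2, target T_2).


image of 1: 0
image of cos x: (90/17)cos x - (54/17)sin x
image of sin x: (54/17)cos x + (90/17)sin x
image of cos 2x: (2880/289)cos 2x + (1536/289)sin 2x
image of sin 2x: -(1536/289)cos 2x + (2880/289)sin 2x
each image's coordinates form column j of the matrix

the matrix is [[0, 0, 0, 0, 0]; [0, 90/17, 54/17, 0, 0]; [0, -54/17, 90/17, 0, 0]; [0, 0, 0, 2880/289, -1536/289]; [0, 0, 0, 1536/289, 2880/289]] (rows listed top to bottom)


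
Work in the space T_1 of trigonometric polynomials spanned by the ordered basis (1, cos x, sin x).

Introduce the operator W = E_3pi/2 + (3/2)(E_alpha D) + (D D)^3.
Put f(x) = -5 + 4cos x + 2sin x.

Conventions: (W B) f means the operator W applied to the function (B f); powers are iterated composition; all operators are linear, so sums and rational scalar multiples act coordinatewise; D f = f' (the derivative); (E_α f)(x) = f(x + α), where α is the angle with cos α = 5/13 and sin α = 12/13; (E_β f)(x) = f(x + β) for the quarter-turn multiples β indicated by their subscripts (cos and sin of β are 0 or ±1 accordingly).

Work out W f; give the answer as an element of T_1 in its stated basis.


E_3pi/2 f = -5 - 2cos x + 4sin x
D f = 2cos x - 4sin x
E_alpha D f = -(38/13)cos x - (44/13)sin x
((3/2)(E_alpha D)) f = -(57/13)cos x - (66/13)sin x
D f = 2cos x - 4sin x
D D f = -4cos x - 2sin x
D (D D) f = -2cos x + 4sin x
D D (D D) f = 4cos x + 2sin x
D (D D) (D D) f = 2cos x - 4sin x
D D (D D) (D D) f = -4cos x - 2sin x
(E_3pi/2 + (3/2)(E_alpha D) + (D D)^3) f = -5 - (135/13)cos x - (40/13)sin x

the result is g(x) = -5 - (135/13)cos x - (40/13)sin x


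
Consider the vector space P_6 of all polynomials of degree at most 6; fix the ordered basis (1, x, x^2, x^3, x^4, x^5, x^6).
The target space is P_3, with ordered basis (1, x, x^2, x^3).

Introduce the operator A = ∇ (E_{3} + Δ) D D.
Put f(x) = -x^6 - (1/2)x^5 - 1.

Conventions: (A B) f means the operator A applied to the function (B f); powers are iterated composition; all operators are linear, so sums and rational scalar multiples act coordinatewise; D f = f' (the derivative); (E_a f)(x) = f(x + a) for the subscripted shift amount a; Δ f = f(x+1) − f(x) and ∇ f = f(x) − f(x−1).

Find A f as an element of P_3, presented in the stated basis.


D f = -6x^5 - (5/2)x^4
D D f = -30x^4 - 10x^3
E_{3} (D D) f = -30x^4 - 370x^3 - 1710x^2 - 3510x - 2700
Δ (D D) f = -120x^3 - 210x^2 - 150x - 40
(E_{3} + Δ) (D D) f = -30x^4 - 490x^3 - 1920x^2 - 3660x - 2740
∇ (E_{3} + Δ) (D D) f = -120x^3 - 1290x^2 - 2490x - 2200

the image equals g(x) = -120x^3 - 1290x^2 - 2490x - 2200


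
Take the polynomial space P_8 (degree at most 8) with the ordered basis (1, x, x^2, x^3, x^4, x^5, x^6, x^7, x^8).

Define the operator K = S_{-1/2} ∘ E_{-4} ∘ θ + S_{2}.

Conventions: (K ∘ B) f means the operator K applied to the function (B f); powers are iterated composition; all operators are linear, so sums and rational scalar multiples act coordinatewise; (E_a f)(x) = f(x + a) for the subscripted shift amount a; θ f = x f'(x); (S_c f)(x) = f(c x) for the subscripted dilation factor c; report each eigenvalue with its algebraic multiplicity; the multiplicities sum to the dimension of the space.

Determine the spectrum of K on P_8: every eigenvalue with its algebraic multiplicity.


image of 1: 1
image of x: (3/2)x - 4
image of x^2: (9/2)x^2 + 8x + 32
image of x^3: (61/8)x^3 - 9x^2 - 72x - 192
image of x^4: (65/4)x^4 + 8x^3 + 96x^2 + 512x + 1024
image of x^5: (1019/32)x^5 - (25/4)x^4 - 100x^3 - 800x^2 - 3200x - 5120
image of x^6: (2051/32)x^6 + (9/2)x^5 + 90x^4 + 960x^3 + 5760x^2 + 18432x + 24576
image of x^7: (16377/128)x^7 - (49/16)x^6 - (147/2)x^5 - 980x^4 - 7840x^3 - 37632x^2 - 100352x - 114688
image of x^8: (8193/32)x^8 + 2x^7 + 56x^6 + 896x^5 + 8960x^4 + 57344x^3 + 229376x^2 + 524288x + 524288
the matrix is upper triangular; its diagonal is (1, 3/2, 9/2, 61/8, 65/4, 1019/32, 2051/32, 16377/128, 8193/32)
for a triangular matrix the eigenvalues are the diagonal entries, with algebraic multiplicity their repetition count

λ = 1 (multiplicity 1), λ = 3/2 (multiplicity 1), λ = 9/2 (multiplicity 1), λ = 61/8 (multiplicity 1), λ = 65/4 (multiplicity 1), λ = 1019/32 (multiplicity 1), λ = 2051/32 (multiplicity 1), λ = 16377/128 (multiplicity 1), λ = 8193/32 (multiplicity 1)


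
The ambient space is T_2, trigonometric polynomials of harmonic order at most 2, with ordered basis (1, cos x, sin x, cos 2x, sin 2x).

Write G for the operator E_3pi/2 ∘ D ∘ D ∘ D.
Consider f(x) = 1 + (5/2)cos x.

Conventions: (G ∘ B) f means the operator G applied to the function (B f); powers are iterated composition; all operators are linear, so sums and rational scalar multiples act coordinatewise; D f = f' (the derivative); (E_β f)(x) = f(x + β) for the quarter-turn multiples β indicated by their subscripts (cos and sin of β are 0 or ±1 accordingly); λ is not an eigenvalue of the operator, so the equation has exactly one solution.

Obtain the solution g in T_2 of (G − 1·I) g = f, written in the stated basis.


write g with unknown coordinates in the stated basis and equate coefficients in (G − 1·I) g = f
solving from the highest basis element down gives g = -1 - (5/4)cos x
check: G g = (5/4)cos x
so G g − 1·g = 1 + (5/2)cos x = f ✓

the result is g(x) = -1 - (5/4)cos x


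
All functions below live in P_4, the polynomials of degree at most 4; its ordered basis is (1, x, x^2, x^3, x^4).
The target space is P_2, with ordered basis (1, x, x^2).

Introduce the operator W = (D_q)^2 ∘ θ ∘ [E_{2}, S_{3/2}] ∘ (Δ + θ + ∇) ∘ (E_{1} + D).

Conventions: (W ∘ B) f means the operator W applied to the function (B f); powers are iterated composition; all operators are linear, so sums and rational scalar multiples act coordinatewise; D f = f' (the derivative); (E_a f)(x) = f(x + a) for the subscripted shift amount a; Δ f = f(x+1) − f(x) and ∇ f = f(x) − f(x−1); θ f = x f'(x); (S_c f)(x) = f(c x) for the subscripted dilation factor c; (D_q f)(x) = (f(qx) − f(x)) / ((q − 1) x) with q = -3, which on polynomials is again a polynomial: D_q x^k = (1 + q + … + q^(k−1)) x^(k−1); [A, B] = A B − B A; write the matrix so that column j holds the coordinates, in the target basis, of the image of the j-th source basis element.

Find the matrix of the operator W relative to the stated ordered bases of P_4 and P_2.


the matrix is [[0, 0, 0, -81, -1944]; [0, 0, 0, 0, -2268]; [0, 0, 0, 0, 0]] (rows listed top to bottom)

image of 1: 0
image of x: 0
image of x^2: 0
image of x^3: -81
image of x^4: -2268x - 1944
each image's coordinates form column j of the matrix


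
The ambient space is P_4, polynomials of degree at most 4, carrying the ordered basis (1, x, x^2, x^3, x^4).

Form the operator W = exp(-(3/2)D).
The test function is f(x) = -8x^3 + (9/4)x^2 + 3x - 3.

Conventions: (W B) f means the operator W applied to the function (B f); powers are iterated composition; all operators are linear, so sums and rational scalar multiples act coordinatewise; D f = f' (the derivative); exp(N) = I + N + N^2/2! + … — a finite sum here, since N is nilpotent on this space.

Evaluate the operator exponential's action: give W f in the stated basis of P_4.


order-1 term: 36x^2 - (27/4)x - 9/2
order-2 term: -54x + 81/16
order-3 term: 27
the series for exp(-(3/2)D) f terminates at order 3
exp(-(3/2)D) f = -8x^3 + (153/4)x^2 - (231/4)x + 393/16

the image equals g(x) = -8x^3 + (153/4)x^2 - (231/4)x + 393/16


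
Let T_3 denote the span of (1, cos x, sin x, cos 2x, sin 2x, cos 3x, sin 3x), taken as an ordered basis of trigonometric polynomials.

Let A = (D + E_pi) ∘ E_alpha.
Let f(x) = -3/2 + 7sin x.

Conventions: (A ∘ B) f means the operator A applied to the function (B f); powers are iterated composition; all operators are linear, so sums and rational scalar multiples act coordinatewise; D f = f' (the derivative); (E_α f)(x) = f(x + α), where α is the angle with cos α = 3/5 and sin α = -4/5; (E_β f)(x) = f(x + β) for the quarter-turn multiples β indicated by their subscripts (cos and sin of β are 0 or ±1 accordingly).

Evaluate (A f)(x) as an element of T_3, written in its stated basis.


the image equals g(x) = -3/2 + (49/5)cos x + (7/5)sin x

E_alpha f = -3/2 - (28/5)cos x + (21/5)sin x
D E_alpha f = (21/5)cos x + (28/5)sin x
E_pi E_alpha f = -3/2 + (28/5)cos x - (21/5)sin x
(D + E_pi) E_alpha f = -3/2 + (49/5)cos x + (7/5)sin x


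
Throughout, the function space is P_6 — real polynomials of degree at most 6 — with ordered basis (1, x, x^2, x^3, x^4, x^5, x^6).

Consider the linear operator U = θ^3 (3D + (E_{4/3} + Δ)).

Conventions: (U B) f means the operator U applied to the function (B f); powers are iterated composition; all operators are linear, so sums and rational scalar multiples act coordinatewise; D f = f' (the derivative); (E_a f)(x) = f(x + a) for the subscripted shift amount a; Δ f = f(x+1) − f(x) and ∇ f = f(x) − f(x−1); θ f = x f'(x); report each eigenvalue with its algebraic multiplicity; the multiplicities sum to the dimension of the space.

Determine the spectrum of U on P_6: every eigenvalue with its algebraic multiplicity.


λ = 0 (multiplicity 1), λ = 1 (multiplicity 1), λ = 8 (multiplicity 1), λ = 27 (multiplicity 1), λ = 64 (multiplicity 1), λ = 125 (multiplicity 1), λ = 216 (multiplicity 1)

image of 1: 0
image of x: x
image of x^2: 8x^2 + (32/3)x
image of x^3: 27x^3 + 128x^2 + (25/3)x
image of x^4: 64x^4 + 576x^3 + (400/3)x^2 + (364/27)x
image of x^5: 125x^5 + (5120/3)x^4 + 750x^3 + (7280/27)x^2 + (1685/81)x
image of x^6: 216x^6 + 4000x^5 + (8000/3)x^4 + 1820x^3 + (13480/27)x^2 + (2534/81)x
the matrix is upper triangular; its diagonal is (0, 1, 8, 27, 64, 125, 216)
for a triangular matrix the eigenvalues are the diagonal entries, with algebraic multiplicity their repetition count


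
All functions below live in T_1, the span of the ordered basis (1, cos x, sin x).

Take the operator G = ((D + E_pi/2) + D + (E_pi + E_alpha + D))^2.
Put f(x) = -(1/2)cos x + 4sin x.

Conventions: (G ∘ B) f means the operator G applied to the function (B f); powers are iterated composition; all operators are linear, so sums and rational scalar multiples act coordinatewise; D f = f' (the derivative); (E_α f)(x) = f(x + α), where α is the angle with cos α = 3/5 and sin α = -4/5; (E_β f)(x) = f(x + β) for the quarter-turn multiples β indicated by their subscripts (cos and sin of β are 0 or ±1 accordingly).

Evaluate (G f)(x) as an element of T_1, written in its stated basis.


D f = 4cos x + (1/2)sin x
E_pi/2 f = 4cos x + (1/2)sin x
(D + E_pi/2) f = 8cos x + sin x
D f = 4cos x + (1/2)sin x
E_pi f = (1/2)cos x - 4sin x
E_alpha f = -(7/2)cos x + 2sin x
D f = 4cos x + (1/2)sin x
(E_pi + E_alpha + D) f = cos x - (3/2)sin x
((D + E_pi/2) + D + (E_pi + E_alpha + D)) f = 13cos x
D ((D + E_pi/2) + D + (E_pi + E_alpha + D)) f = -13sin x
E_pi/2 ((D + E_pi/2) + D + (E_pi + E_alpha + D)) f = -13sin x
(D + E_pi/2) ((D + E_pi/2) + D + (E_pi + E_alpha + D)) f = -26sin x
D ((D + E_pi/2) + D + (E_pi + E_alpha + D)) f = -13sin x
E_pi ((D + E_pi/2) + D + (E_pi + E_alpha + D)) f = -13cos x
E_alpha ((D + E_pi/2) + D + (E_pi + E_alpha + D)) f = (39/5)cos x + (52/5)sin x
D ((D + E_pi/2) + D + (E_pi + E_alpha + D)) f = -13sin x
(E_pi + E_alpha + D) ((D + E_pi/2) + D + (E_pi + E_alpha + D)) f = -(26/5)cos x - (13/5)sin x
((D + E_pi/2) + D + (E_pi + E_alpha + D)) ((D + E_pi/2) + D + (E_pi + E_alpha + D)) f = -(26/5)cos x - (208/5)sin x

g(x) = -(26/5)cos x - (208/5)sin x


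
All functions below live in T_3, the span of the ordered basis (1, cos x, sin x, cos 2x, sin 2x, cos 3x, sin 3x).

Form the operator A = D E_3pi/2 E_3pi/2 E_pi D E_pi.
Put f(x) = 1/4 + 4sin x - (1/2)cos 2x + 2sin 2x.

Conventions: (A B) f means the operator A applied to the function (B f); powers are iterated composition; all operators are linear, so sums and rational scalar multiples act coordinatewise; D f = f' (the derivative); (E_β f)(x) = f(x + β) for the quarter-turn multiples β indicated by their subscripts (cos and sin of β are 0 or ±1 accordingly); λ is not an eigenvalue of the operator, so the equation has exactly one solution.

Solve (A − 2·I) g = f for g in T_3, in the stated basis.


write g with unknown coordinates in the stated basis and equate coefficients in (A − 2·I) g = f
solving from the highest basis element down gives g = -1/8 - 4sin x + (1/12)cos 2x - (1/3)sin 2x
check: A g = -4sin x - (1/3)cos 2x + (4/3)sin 2x
so A g − 2·g = 1/4 + 4sin x - (1/2)cos 2x + 2sin 2x = f ✓

the result is g(x) = -1/8 - 4sin x + (1/12)cos 2x - (1/3)sin 2x


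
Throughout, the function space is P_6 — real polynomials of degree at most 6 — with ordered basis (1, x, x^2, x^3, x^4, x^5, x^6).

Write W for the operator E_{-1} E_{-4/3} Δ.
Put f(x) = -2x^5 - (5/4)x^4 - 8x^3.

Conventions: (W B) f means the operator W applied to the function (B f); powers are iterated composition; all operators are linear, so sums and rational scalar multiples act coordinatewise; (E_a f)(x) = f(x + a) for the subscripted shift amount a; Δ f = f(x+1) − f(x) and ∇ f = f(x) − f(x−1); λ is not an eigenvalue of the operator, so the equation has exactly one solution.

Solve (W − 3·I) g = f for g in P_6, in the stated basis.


write g with unknown coordinates in the stated basis and equate coefficients in (W − 3·I) g = f
solving from the highest basis element down gives g = (2/3)x^5 + (55/36)x^4 - (31/9)x^3 + (449/54)x^2 + (2381/243)x - 51943/2916
check: W g = (10/3)x^4 - (55/3)x^3 + (449/18)x^2 + (2381/81)x - 51943/972
so W g − 3·g = -2x^5 - (5/4)x^4 - 8x^3 = f ✓

the image equals g(x) = (2/3)x^5 + (55/36)x^4 - (31/9)x^3 + (449/54)x^2 + (2381/243)x - 51943/2916


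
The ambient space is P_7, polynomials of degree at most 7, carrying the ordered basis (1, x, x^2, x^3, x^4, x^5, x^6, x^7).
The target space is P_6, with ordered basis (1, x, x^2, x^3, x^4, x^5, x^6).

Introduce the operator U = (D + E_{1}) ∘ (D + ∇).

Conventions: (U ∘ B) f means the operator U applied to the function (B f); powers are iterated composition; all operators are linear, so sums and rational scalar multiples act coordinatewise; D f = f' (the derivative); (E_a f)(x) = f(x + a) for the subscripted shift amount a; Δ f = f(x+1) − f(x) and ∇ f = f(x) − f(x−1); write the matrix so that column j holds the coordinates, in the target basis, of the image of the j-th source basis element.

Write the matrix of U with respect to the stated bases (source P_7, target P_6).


image of 1: 0
image of x: 2
image of x^2: 4x + 7
image of x^3: 6x^2 + 21x + 1
image of x^4: 8x^3 + 42x^2 + 4x + 9
image of x^5: 10x^4 + 70x^3 + 10x^2 + 45x + 1
image of x^6: 12x^5 + 105x^4 + 20x^3 + 135x^2 + 6x + 13
image of x^7: 14x^6 + 147x^5 + 35x^4 + 315x^3 + 21x^2 + 91x + 1
each image's coordinates form column j of the matrix

the matrix is [[0, 2, 7, 1, 9, 1, 13, 1]; [0, 0, 4, 21, 4, 45, 6, 91]; [0, 0, 0, 6, 42, 10, 135, 21]; [0, 0, 0, 0, 8, 70, 20, 315]; [0, 0, 0, 0, 0, 10, 105, 35]; [0, 0, 0, 0, 0, 0, 12, 147]; [0, 0, 0, 0, 0, 0, 0, 14]] (rows listed top to bottom)


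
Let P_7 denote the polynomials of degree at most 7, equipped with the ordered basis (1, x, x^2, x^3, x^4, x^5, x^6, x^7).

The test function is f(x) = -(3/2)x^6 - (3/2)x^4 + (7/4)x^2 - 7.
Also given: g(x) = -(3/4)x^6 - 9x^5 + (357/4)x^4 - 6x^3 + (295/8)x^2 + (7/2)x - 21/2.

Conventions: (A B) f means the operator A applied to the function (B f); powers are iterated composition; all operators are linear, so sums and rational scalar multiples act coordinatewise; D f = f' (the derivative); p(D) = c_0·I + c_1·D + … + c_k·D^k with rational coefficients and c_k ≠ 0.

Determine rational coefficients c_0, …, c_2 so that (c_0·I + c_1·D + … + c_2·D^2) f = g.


c_0 = 1/2, c_1 = 1, c_2 = -2

D^0 f = -(3/2)x^6 - (3/2)x^4 + (7/4)x^2 - 7
D^1 f = -9x^5 - 6x^3 + (7/2)x
D^2 f = -45x^4 - 18x^2 + 7/2
matching coefficients of g against c_0 f + c_1 Df + … from the top degree down determines the c_i
solution: c_0 = 1/2, c_1 = 1, c_2 = -2


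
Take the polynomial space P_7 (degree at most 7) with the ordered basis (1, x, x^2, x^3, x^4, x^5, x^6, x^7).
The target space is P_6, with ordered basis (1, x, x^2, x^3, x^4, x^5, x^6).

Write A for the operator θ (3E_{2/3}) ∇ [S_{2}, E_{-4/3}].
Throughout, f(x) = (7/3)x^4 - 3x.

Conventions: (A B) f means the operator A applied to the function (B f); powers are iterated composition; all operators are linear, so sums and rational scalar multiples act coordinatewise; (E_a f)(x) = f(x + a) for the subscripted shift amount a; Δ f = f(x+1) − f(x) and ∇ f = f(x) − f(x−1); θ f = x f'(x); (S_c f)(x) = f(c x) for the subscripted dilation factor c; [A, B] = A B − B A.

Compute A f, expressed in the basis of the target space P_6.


the image equals g(x) = 1792x^2 - (4480/3)x

E_{-4/3} f = (7/3)x^4 - (112/9)x^3 + (224/9)x^2 - (2035/81)x + 2764/243
S_{2} E_{-4/3} f = (112/3)x^4 - (896/9)x^3 + (896/9)x^2 - (4070/81)x + 2764/243
S_{2} f = (112/3)x^4 - 6x
E_{-4/3} S_{2} f = (112/3)x^4 - (1792/9)x^3 + (3584/9)x^2 - (29158/81)x + 30616/243
[S_{2}, E_{-4/3}] f = (896/9)x^3 - (896/3)x^2 + (25088/81)x - 9284/81
∇ [S_{2}, E_{-4/3}] f = (896/3)x^2 - 896x + 57344/81
E_{2/3} ∇ [S_{2}, E_{-4/3}] f = (896/3)x^2 - (4480/9)x + 19712/81
(3E_{2/3}) ∇ [S_{2}, E_{-4/3}] f = 896x^2 - (4480/3)x + 19712/27
θ (3E_{2/3}) ∇ [S_{2}, E_{-4/3}] f = 1792x^2 - (4480/3)x


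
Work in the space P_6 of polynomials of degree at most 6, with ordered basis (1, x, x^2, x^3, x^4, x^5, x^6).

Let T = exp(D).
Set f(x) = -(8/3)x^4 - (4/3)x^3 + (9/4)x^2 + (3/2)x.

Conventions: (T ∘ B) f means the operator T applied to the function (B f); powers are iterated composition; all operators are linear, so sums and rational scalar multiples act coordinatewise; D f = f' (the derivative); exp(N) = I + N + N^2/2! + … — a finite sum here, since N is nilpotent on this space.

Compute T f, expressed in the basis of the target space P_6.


order-1 term: -(32/3)x^3 - 4x^2 + (9/2)x + 3/2
order-2 term: -16x^2 - 4x + 9/4
order-3 term: -(32/3)x - 4/3
order-4 term: -8/3
the series for exp(D) f terminates at order 4
exp(D) f = -(8/3)x^4 - 12x^3 - (71/4)x^2 - (26/3)x - 1/4

g(x) = -(8/3)x^4 - 12x^3 - (71/4)x^2 - (26/3)x - 1/4


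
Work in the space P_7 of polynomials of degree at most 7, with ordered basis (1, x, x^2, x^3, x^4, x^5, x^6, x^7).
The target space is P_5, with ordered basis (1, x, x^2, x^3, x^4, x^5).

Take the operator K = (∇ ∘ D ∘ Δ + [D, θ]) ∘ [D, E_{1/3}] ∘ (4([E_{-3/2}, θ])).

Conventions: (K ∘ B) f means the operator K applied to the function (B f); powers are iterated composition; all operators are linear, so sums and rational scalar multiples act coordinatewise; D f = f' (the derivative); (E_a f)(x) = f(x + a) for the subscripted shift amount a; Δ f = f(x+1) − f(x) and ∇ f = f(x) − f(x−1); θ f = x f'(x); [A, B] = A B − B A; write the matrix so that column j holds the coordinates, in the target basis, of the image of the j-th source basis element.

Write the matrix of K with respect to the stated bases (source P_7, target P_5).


image of 1: 0
image of x: 0
image of x^2: 0
image of x^3: 0
image of x^4: 0
image of x^5: 0
image of x^6: 0
image of x^7: 0
each image's coordinates form column j of the matrix

the matrix is [[0, 0, 0, 0, 0, 0, 0, 0]; [0, 0, 0, 0, 0, 0, 0, 0]; [0, 0, 0, 0, 0, 0, 0, 0]; [0, 0, 0, 0, 0, 0, 0, 0]; [0, 0, 0, 0, 0, 0, 0, 0]; [0, 0, 0, 0, 0, 0, 0, 0]] (rows listed top to bottom)


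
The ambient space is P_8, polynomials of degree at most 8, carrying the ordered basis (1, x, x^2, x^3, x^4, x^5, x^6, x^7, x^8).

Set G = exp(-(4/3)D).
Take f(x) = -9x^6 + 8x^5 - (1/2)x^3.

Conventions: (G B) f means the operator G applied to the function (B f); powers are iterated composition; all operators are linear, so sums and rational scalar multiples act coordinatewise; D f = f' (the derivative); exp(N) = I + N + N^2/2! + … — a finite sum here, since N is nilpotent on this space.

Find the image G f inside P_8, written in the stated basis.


order-1 term: 72x^5 - (160/3)x^4 + 2x^2
order-2 term: -240x^4 + (1280/9)x^3 - (8/3)x
order-3 term: (1280/3)x^3 - (5120/27)x^2 + 32/27
order-4 term: -(1280/3)x^2 + (10240/81)x
order-5 term: (2048/9)x - 8192/243
order-6 term: -4096/81
the series for exp(-(4/3)D) f terminates at order 6
exp(-(4/3)D) f = -9x^6 + 80x^5 - (880/3)x^4 + (10231/18)x^3 - (16586/27)x^2 + (28456/81)x - 20192/243

the result is g(x) = -9x^6 + 80x^5 - (880/3)x^4 + (10231/18)x^3 - (16586/27)x^2 + (28456/81)x - 20192/243


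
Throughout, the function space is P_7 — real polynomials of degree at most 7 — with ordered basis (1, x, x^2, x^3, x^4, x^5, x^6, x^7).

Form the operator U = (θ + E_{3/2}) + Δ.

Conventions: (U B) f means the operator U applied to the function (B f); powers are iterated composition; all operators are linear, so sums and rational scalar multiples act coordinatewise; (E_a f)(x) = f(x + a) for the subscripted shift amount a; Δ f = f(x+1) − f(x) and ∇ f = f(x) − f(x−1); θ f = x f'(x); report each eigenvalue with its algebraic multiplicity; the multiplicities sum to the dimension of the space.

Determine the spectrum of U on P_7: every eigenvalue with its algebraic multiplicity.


image of 1: 1
image of x: 2x + 5/2
image of x^2: 3x^2 + 5x + 13/4
image of x^3: 4x^3 + (15/2)x^2 + (39/4)x + 35/8
image of x^4: 5x^4 + 10x^3 + (39/2)x^2 + (35/2)x + 97/16
image of x^5: 6x^5 + (25/2)x^4 + (65/2)x^3 + (175/4)x^2 + (485/16)x + 275/32
image of x^6: 7x^6 + 15x^5 + (195/4)x^4 + (175/2)x^3 + (1455/16)x^2 + (825/16)x + 793/64
image of x^7: 8x^7 + (35/2)x^6 + (273/4)x^5 + (1225/8)x^4 + (3395/16)x^3 + (5775/32)x^2 + (5551/64)x + 2315/128
the matrix is upper triangular; its diagonal is (1, 2, 3, 4, 5, 6, 7, 8)
for a triangular matrix the eigenvalues are the diagonal entries, with algebraic multiplicity their repetition count

λ = 1 (multiplicity 1), λ = 2 (multiplicity 1), λ = 3 (multiplicity 1), λ = 4 (multiplicity 1), λ = 5 (multiplicity 1), λ = 6 (multiplicity 1), λ = 7 (multiplicity 1), λ = 8 (multiplicity 1)


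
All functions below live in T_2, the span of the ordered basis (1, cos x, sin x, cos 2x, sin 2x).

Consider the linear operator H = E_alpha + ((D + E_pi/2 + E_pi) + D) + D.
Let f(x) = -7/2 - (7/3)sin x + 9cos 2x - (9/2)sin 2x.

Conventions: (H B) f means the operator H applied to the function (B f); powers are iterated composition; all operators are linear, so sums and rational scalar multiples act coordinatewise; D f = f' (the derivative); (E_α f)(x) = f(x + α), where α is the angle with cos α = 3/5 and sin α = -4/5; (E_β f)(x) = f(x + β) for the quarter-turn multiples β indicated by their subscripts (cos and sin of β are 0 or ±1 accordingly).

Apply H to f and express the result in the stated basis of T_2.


g(x) = -21/2 - (112/15)cos x + (14/15)sin x - (126/5)cos 2x - (441/10)sin 2x

E_alpha f = -7/2 + (28/15)cos x - (7/5)sin x + (9/5)cos 2x + (99/10)sin 2x
D f = -(7/3)cos x - 9cos 2x - 18sin 2x
E_pi/2 f = -7/2 - (7/3)cos x - 9cos 2x + (9/2)sin 2x
E_pi f = -7/2 + (7/3)sin x + 9cos 2x - (9/2)sin 2x
(D + E_pi/2 + E_pi) f = -7 - (14/3)cos x + (7/3)sin x - 9cos 2x - 18sin 2x
D f = -(7/3)cos x - 9cos 2x - 18sin 2x
((D + E_pi/2 + E_pi) + D) f = -7 - 7cos x + (7/3)sin x - 18cos 2x - 36sin 2x
D f = -(7/3)cos x - 9cos 2x - 18sin 2x
(E_alpha + ((D + E_pi/2 + E_pi) + D) + D) f = -21/2 - (112/15)cos x + (14/15)sin x - (126/5)cos 2x - (441/10)sin 2x


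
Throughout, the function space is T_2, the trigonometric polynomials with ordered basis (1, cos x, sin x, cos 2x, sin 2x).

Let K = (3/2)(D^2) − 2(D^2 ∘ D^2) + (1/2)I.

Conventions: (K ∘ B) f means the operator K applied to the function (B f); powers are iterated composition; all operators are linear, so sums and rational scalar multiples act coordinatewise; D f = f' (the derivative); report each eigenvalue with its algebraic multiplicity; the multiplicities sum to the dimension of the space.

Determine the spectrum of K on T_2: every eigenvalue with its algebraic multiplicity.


image of 1: 1/2
image of cos x: -3cos x
image of sin x: -3sin x
image of cos 2x: -(75/2)cos 2x
image of sin 2x: -(75/2)sin 2x
the matrix is diagonal; its diagonal is (1/2, -3, -3, -75/2, -75/2)
for a triangular matrix the eigenvalues are the diagonal entries, with algebraic multiplicity their repetition count

λ = -75/2 (multiplicity 2), λ = -3 (multiplicity 2), λ = 1/2 (multiplicity 1)
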